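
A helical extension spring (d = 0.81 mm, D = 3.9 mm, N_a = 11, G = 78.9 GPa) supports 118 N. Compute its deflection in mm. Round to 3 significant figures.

k = Gd⁴/(8D³N_a) = (78.9×10³)(0.81⁴)/(8·3.9³·11) = 6.5064 N/mm
δ = F/k = 118 / 6.5064 = 18.136 mm

18.1 mm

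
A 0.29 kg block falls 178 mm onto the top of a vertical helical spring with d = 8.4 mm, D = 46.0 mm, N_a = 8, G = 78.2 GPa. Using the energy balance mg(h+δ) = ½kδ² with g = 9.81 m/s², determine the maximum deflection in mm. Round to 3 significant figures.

4.07 mm

k = Gd⁴/(8D³N_a) = (78.2×10³)(8.4⁴)/(8·46.0³·8) = 62.499 N/mm
W = mg = 0.29 × 9.81 = 2.8449 N
½kδ² − Wδ − Wh = 0 → δ = (W + √(W² + 2kWh))/k
δ = (2.8449 + √(8.0935 + 63297.6))/62.499 = (2.8449 + 251.61)/62.499 = 4.0713 mm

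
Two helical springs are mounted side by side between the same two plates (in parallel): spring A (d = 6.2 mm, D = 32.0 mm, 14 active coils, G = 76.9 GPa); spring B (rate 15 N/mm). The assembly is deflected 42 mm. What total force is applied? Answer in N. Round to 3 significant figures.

1930 N

k_A = Gd⁴/(8D³N_a) = (76.9×10³)(6.2⁴)/(8·32.0³·14) = 30.962 N/mm
Parallel: k_eq = 30.962 + 15 = 45.962 N/mm
F = k_eq·δ = 45.962·42 = 1930.4 N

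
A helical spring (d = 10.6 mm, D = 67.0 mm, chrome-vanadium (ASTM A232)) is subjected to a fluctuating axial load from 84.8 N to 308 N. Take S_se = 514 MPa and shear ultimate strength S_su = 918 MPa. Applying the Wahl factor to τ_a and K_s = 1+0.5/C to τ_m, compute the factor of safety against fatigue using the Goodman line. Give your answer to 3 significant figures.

C = D/d = 67.0/10.6 = 6.3208; K_W = (4C−1)/(4C−4)+0.615/C = 1.2383; K_s = 1+0.5/C = 1.0791
F_a = (F_max−F_min)/2 = 111.6 N; F_m = (F_max+F_min)/2 = 196.4 N
τ_a = K_W·8F_aD/(πd³) = 1.2383 × 15.987 = 19.796 MPa
τ_m = K_s·8F_mD/(πd³) = 1.0791 × 28.134 = 30.36 MPa
Goodman: 1/n_f = τ_a/S_se + τ_m/S_su = 19.796/514 + 30.36/918 = 0.03851 + 0.03307 = 0.071585
n_f = 1/0.071585 = 13.97

14.0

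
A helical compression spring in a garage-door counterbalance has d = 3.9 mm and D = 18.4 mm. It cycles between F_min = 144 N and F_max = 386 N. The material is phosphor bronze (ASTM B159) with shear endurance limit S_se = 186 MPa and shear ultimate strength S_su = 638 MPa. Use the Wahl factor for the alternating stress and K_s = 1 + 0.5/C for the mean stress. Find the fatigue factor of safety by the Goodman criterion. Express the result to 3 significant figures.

C = D/d = 18.4/3.9 = 4.7179; K_W = (4C−1)/(4C−4)+0.615/C = 1.3321; K_s = 1+0.5/C = 1.1060
F_a = (F_max−F_min)/2 = 121 N; F_m = (F_max+F_min)/2 = 265 N
τ_a = K_W·8F_aD/(πd³) = 1.3321 × 95.576 = 127.31 MPa
τ_m = K_s·8F_mD/(πd³) = 1.1060 × 209.32 = 231.5 MPa
Goodman: 1/n_f = τ_a/S_se + τ_m/S_su = 127.31/186 + 231.5/638 = 0.68449 + 0.36286 = 1.0473
n_f = 1/1.0473 = 0.9548

0.955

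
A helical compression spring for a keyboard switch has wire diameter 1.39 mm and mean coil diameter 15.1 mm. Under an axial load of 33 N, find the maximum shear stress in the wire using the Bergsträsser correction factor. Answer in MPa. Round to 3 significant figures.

531 MPa

Spring index C = D/d = 15.1/1.39 = 10.8633
K_B = (4C+2)/(4C−3) = 45.453/40.453 = 1.1236
τ₀ = 8FD/(πd³) = 8·33·15.1/(π·1.39³) = 3986.4/8.4371 = 472.48 MPa
τ_max = K·τ₀ = 1.1236 × 472.48 = 530.88 MPa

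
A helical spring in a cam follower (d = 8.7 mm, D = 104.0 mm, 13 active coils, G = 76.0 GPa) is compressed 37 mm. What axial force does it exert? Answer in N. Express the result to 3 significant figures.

k = Gd⁴/(8D³N_a) = (76.0×10³)(8.7⁴)/(8·104.0³·13) = 3.7218 N/mm
F = k·δ = 3.7218 × 37 = 137.71 N

138 N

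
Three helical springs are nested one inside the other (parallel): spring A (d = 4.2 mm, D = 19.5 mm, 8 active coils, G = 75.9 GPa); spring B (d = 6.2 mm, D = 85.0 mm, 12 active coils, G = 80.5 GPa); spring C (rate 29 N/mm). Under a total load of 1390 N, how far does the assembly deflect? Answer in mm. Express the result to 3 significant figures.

17.2 mm

k_A = Gd⁴/(8D³N_a) = (75.9×10³)(4.2⁴)/(8·19.5³·8) = 49.769 N/mm
k_B = Gd⁴/(8D³N_a) = (80.5×10³)(6.2⁴)/(8·85.0³·12) = 2.0176 N/mm
Parallel: k_eq = 49.769 + 2.0176 + 29 = 80.786 N/mm
δ = F/k_eq = 1390/80.786 = 17.206 mm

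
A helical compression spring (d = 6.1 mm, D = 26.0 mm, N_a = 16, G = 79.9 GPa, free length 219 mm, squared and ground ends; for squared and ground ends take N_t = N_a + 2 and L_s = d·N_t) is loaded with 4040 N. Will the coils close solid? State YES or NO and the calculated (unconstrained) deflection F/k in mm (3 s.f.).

NO, δ = 82.2 mm

k = Gd⁴/(8D³N_a) = (79.9×10³)(6.1⁴)/(8·26.0³·16) = 49.174 N/mm
N_t = 18; L_s = 6.1·18 = 109.8 mm; δ_solid = L₀ − L_s = 219 − 109.8 = 109.2 mm
δ = F/k = 4040/49.174 = 82.157 mm
δ < δ_solid → spring does not go solid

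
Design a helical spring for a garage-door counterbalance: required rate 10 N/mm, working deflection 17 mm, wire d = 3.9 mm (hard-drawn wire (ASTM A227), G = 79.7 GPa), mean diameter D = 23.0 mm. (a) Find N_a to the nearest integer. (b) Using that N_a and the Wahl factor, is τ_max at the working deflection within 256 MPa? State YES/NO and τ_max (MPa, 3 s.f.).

(a) 19 coils; (b) YES, τ_max = 210 MPa

N_a = Gd⁴/(8D³k) = (79.7×10³)(3.9⁴)/(8·23.0³·10) = 18.94 → N_a = 19
Actual rate k = Gd⁴/(8D³·19) = 9.9699 N/mm
Working load F = kδ = 9.9699·17 = 169.49 N
C = 23.0/3.9 = 5.8974; K_W = (4C−1)/(4C−4)+0.615/C = 1.2574
τ_max = K_W·8FD/(πd³) = 1.2574·167.34 = 210.42 MPa
τ_max ≤ 256 MPa → acceptable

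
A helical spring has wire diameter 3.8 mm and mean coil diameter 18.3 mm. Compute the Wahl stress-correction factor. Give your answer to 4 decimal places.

1.3243

C = D/d = 18.3/3.8 = 4.8158
K_W = (4C−1)/(4C−4) + 0.615/C = 18.263/15.263 + 0.1277 = 1.3243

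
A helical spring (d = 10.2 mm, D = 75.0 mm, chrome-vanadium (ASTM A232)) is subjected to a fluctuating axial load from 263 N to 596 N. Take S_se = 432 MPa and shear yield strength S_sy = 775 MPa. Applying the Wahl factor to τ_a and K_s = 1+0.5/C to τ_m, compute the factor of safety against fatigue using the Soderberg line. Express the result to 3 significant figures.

C = D/d = 75.0/10.2 = 7.3529; K_W = (4C−1)/(4C−4)+0.615/C = 1.2017; K_s = 1+0.5/C = 1.0680
F_a = (F_max−F_min)/2 = 166.5 N; F_m = (F_max+F_min)/2 = 429.5 N
τ_a = K_W·8F_aD/(πd³) = 1.2017 × 29.965 = 36.009 MPa
τ_m = K_s·8F_mD/(πd³) = 1.0680 × 77.297 = 82.553 MPa
Soderberg: 1/n_f = τ_a/S_se + τ_m/S_sy = 36.009/432 + 82.553/775 = 0.08335 + 0.10652 = 0.18987
n_f = 1/0.18987 = 5.267

5.27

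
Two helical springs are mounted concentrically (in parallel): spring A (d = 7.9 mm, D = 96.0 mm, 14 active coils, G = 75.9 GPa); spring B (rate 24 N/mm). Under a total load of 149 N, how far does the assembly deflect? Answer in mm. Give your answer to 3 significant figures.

5.52 mm

k_A = Gd⁴/(8D³N_a) = (75.9×10³)(7.9⁴)/(8·96.0³·14) = 2.9834 N/mm
Parallel: k_eq = 2.9834 + 24 = 26.983 N/mm
δ = F/k_eq = 149/26.983 = 5.5219 mm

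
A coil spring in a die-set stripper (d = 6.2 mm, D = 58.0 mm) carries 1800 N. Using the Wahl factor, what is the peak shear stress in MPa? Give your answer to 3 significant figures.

1290 MPa

Spring index C = D/d = 58.0/6.2 = 9.3548
K_W = (4C−1)/(4C−4) + 0.615/C = 36.419/33.419 + 0.0657 = 1.1555
τ₀ = 8FD/(πd³) = 8·1800·58.0/(π·6.2³) = 835200/748.73 = 1115.5 MPa
τ_max = K·τ₀ = 1.1555 × 1115.5 = 1289 MPa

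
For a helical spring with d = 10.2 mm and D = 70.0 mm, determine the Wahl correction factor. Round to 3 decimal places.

C = D/d = 70.0/10.2 = 6.8627
K_W = (4C−1)/(4C−4) + 0.615/C = 26.451/23.451 + 0.0896 = 1.2175

1.218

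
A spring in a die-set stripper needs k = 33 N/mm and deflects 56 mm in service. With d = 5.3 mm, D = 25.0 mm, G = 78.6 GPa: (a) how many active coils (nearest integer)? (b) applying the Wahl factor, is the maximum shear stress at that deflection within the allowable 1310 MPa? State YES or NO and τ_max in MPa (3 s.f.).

(a) 15 coils; (b) YES, τ_max = 1060 MPa

N_a = Gd⁴/(8D³k) = (78.6×10³)(5.3⁴)/(8·25.0³·33) = 15.03 → N_a = 15
Actual rate k = Gd⁴/(8D³·15) = 33.077 N/mm
Working load F = kδ = 33.077·56 = 1852.3 N
C = 25.0/5.3 = 4.7170; K_W = (4C−1)/(4C−4)+0.615/C = 1.3322
τ_max = K_W·8FD/(πd³) = 1.3322·792.07 = 1055.2 MPa
τ_max ≤ 1310 MPa → acceptable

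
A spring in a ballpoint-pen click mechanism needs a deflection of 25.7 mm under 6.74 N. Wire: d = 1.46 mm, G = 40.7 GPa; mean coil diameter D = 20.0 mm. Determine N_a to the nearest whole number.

11

Required rate k = F/δ = 6.74/25.7 = 0.26226 N/mm
N_a = Gd⁴/(8D³k) = (40.7×10³ × 1.46⁴)/(8 × 20.0³ × 0.26226)
    = 184929 / 16784.4 = 11.02 → 11 coils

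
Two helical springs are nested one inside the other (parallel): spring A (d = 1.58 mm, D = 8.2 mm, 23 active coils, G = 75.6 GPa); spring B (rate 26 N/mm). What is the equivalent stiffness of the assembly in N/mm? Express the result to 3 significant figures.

30.6 N/mm

k_A = Gd⁴/(8D³N_a) = (75.6×10³)(1.58⁴)/(8·8.2³·23) = 4.644 N/mm
Parallel: k_eq = 4.644 + 26 = 30.644 N/mm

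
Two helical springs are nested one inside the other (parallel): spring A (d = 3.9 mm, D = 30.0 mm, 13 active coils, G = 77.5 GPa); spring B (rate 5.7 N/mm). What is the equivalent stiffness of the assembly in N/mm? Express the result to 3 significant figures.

k_A = Gd⁴/(8D³N_a) = (77.5×10³)(3.9⁴)/(8·30.0³·13) = 6.385 N/mm
Parallel: k_eq = 6.385 + 5.7 = 12.085 N/mm

12.1 N/mm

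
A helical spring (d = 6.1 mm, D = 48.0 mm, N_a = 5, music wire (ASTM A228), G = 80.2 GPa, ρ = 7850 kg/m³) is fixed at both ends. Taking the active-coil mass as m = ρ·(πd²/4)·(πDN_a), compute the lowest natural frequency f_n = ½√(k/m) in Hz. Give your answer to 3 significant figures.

190 Hz

k = Gd⁴/(8D³N_a) = (80.2×10³)(6.1⁴)/(8·48.0³·5) = 25.102 N/mm = 25102 N/m
Wire length L = πDN_a = π·48.0·5 = 753.98 mm
m = ρ·(πd²/4)·L = 7850 × 29.225×10⁻⁶ m² × 0.75398 m = 0.17297 kg
f_n = ½√(k/m) = 0.5·√(25102/0.17297) = 0.5·√(1.4512e+05) = 190.47 Hz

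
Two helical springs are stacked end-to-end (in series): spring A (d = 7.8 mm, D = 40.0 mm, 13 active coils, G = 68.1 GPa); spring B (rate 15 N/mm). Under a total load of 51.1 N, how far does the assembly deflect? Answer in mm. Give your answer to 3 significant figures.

k_A = Gd⁴/(8D³N_a) = (68.1×10³)(7.8⁴)/(8·40.0³·13) = 37.871 N/mm
Series: 1/k_eq = 1/37.871 + 1/15 = 0.093072; k_eq = 10.744 N/mm
δ = F/k_eq = 51.1/10.744 = 4.756 mm

4.76 mm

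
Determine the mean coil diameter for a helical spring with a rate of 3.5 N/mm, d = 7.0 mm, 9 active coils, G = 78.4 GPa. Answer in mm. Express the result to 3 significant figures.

90.7 mm

D = (Gd⁴/(8N_a·k))^(1/3) = (78.4×10³·7.0⁴/(8·9·3.5))^(1/3)
  = (746978)^(1/3) = 90.7338 mm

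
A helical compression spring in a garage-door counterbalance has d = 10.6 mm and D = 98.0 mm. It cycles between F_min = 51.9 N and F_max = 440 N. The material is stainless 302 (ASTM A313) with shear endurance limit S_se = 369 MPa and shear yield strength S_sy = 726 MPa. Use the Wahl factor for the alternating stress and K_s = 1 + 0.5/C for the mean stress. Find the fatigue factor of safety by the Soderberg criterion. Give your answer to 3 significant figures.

C = D/d = 98.0/10.6 = 9.2453; K_W = (4C−1)/(4C−4)+0.615/C = 1.1575; K_s = 1+0.5/C = 1.0541
F_a = (F_max−F_min)/2 = 194.05 N; F_m = (F_max+F_min)/2 = 245.95 N
τ_a = K_W·8F_aD/(πd³) = 1.1575 × 40.66 = 47.063 MPa
τ_m = K_s·8F_mD/(πd³) = 1.0541 × 51.534 = 54.321 MPa
Soderberg: 1/n_f = τ_a/S_se + τ_m/S_sy = 47.063/369 + 54.321/726 = 0.12754 + 0.07482 = 0.20236
n_f = 1/0.20236 = 4.942

4.94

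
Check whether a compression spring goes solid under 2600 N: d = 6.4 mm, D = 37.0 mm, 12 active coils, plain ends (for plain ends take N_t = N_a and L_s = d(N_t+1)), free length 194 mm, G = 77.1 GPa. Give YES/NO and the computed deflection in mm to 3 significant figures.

NO, δ = 97.7 mm

k = Gd⁴/(8D³N_a) = (77.1×10³)(6.4⁴)/(8·37.0³·12) = 26.601 N/mm
N_t = 12; L_s = 6.4·13 = 83.2 mm; δ_solid = L₀ − L_s = 194 − 83.2 = 110.8 mm
δ = F/k = 2600/26.601 = 97.741 mm
δ < δ_solid → spring does not go solid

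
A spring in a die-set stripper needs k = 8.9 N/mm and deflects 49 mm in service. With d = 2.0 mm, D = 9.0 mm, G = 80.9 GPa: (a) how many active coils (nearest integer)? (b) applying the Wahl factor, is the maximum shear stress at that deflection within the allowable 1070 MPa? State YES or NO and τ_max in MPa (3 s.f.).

N_a = Gd⁴/(8D³k) = (80.9×10³)(2.0⁴)/(8·9.0³·8.9) = 24.94 → N_a = 25
Actual rate k = Gd⁴/(8D³·25) = 8.8779 N/mm
Working load F = kδ = 8.8779·49 = 435.02 N
C = 9.0/2.0 = 4.5000; K_W = (4C−1)/(4C−4)+0.615/C = 1.3510
τ_max = K_W·8FD/(πd³) = 1.3510·1246.2 = 1683.6 MPa
τ_max > 1070 MPa → exceeds allowable

(a) 25 coils; (b) NO, τ_max = 1680 MPa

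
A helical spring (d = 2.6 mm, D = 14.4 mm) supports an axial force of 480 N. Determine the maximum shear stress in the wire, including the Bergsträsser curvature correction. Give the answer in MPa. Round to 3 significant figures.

Spring index C = D/d = 14.4/2.6 = 5.5385
K_B = (4C+2)/(4C−3) = 24.154/19.154 = 1.2610
τ₀ = 8FD/(πd³) = 8·480·14.4/(π·2.6³) = 55296/55.217 = 1001.4 MPa
τ_max = K·τ₀ = 1.2610 × 1001.4 = 1262.9 MPa

1260 MPa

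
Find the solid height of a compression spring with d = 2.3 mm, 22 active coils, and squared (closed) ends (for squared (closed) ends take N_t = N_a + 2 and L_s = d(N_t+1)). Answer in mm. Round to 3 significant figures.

squared (closed) ends: N_t = N_a + 2 = 22 + 2 = 24
L_s = d·(N_t+1) = 2.3 × 25 = 57.5 mm

57.5 mm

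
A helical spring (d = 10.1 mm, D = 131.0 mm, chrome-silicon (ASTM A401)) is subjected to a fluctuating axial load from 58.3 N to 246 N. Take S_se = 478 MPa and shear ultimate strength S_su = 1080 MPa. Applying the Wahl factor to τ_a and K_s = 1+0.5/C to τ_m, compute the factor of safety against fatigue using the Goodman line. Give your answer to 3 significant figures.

8.48

C = D/d = 131.0/10.1 = 12.9703; K_W = (4C−1)/(4C−4)+0.615/C = 1.1101; K_s = 1+0.5/C = 1.0385
F_a = (F_max−F_min)/2 = 93.85 N; F_m = (F_max+F_min)/2 = 152.15 N
τ_a = K_W·8F_aD/(πd³) = 1.1101 × 30.387 = 33.731 MPa
τ_m = K_s·8F_mD/(πd³) = 1.0385 × 49.263 = 51.162 MPa
Goodman: 1/n_f = τ_a/S_se + τ_m/S_su = 33.731/478 + 51.162/1080 = 0.07057 + 0.04737 = 0.11794
n_f = 1/0.11794 = 8.479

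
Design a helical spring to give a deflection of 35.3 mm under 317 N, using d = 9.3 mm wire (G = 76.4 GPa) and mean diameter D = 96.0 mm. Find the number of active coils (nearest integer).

9

Required rate k = F/δ = 317/35.3 = 8.9802 N/mm
N_a = Gd⁴/(8D³k) = (76.4×10³ × 9.3⁴)/(8 × 96.0³ × 8.9802)
    = 5.71512e+08 / 6.35606e+07 = 8.992 → 9 coils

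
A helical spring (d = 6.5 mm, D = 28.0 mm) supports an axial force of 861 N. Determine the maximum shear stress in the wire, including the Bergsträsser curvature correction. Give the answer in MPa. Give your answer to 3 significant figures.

Spring index C = D/d = 28.0/6.5 = 4.3077
K_B = (4C+2)/(4C−3) = 19.231/14.231 = 1.3514
τ₀ = 8FD/(πd³) = 8·861·28.0/(π·6.5³) = 192864/862.76 = 223.54 MPa
τ_max = K·τ₀ = 1.3514 × 223.54 = 302.09 MPa

302 MPa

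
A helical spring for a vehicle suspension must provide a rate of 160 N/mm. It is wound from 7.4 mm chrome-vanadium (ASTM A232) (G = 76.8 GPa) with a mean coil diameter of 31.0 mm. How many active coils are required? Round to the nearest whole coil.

6

N_a = Gd⁴/(8D³k) = (76.8×10³ × 7.4⁴)/(8 × 31.0³ × 160)
    = 2.30297e+08 / 3.81325e+07 = 6.039 → 6 coils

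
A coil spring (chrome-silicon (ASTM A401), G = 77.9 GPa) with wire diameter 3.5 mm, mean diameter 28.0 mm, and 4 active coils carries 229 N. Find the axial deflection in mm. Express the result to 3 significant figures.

k = Gd⁴/(8D³N_a) = (77.9×10³)(3.5⁴)/(8·28.0³·4) = 16.641 N/mm
δ = F/k = 229 / 16.641 = 13.761 mm

13.8 mm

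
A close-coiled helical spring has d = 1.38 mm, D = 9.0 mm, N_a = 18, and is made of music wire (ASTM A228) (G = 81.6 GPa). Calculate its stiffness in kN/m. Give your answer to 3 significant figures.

k = Gd⁴/(8D³N_a) = (81.6×10³ × 1.38⁴) / (8 × 9.0³ × 18)
  = 295942 / 104976 = 2.8191 N/mm

2.82 kN/m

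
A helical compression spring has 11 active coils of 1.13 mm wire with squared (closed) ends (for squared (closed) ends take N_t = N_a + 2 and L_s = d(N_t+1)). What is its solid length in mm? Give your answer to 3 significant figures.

15.8 mm

squared (closed) ends: N_t = N_a + 2 = 11 + 2 = 13
L_s = d·(N_t+1) = 1.13 × 14 = 15.82 mm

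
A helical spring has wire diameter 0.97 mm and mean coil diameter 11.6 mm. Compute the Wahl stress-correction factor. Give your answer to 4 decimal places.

C = D/d = 11.6/0.97 = 11.9588
K_W = (4C−1)/(4C−4) + 0.615/C = 46.835/43.835 + 0.0514 = 1.1199

1.1199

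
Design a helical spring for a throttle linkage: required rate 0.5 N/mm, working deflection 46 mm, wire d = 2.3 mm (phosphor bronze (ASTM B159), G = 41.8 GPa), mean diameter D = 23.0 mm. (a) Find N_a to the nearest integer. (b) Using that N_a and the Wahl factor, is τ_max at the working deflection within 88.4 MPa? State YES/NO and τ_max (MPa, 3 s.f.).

N_a = Gd⁴/(8D³k) = (41.8×10³)(2.3⁴)/(8·23.0³·0.5) = 24.03 → N_a = 24
Actual rate k = Gd⁴/(8D³·24) = 0.50073 N/mm
Working load F = kδ = 0.50073·46 = 23.034 N
C = 23.0/2.3 = 10.0000; K_W = (4C−1)/(4C−4)+0.615/C = 1.1448
τ_max = K_W·8FD/(πd³) = 1.1448·110.88 = 126.94 MPa
τ_max > 88.4 MPa → exceeds allowable

(a) 24 coils; (b) NO, τ_max = 127 MPa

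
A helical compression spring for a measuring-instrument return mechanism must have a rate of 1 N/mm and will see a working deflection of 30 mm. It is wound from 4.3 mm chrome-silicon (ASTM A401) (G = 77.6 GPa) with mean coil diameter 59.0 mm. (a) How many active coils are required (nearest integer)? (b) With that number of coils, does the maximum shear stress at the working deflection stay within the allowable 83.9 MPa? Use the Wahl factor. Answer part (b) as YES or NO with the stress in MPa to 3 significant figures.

(a) 16 coils; (b) YES, τ_max = 63.1 MPa

N_a = Gd⁴/(8D³k) = (77.6×10³)(4.3⁴)/(8·59.0³·1) = 16.15 → N_a = 16
Actual rate k = Gd⁴/(8D³·16) = 1.0092 N/mm
Working load F = kδ = 1.0092·30 = 30.275 N
C = 59.0/4.3 = 13.7209; K_W = (4C−1)/(4C−4)+0.615/C = 1.1038
τ_max = K_W·8FD/(πd³) = 1.1038·57.211 = 63.148 MPa
τ_max ≤ 83.9 MPa → acceptable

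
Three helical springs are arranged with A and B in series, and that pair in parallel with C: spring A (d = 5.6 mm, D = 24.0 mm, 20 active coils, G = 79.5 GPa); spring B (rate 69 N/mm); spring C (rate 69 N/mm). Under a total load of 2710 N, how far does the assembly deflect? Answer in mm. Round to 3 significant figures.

29.3 mm

k_A = Gd⁴/(8D³N_a) = (79.5×10³)(5.6⁴)/(8·24.0³·20) = 35.348 N/mm
Springs A,B series: k_AB = 1/(1/35.348+1/69) = 23.374 N/mm; parallel with C: k_eq = 23.374+69 = 92.374 N/mm
δ = F/k_eq = 2710/92.374 = 29.337 mm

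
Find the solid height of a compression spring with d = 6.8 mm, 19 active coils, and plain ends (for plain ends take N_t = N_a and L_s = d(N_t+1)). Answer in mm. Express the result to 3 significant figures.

136 mm

plain ends: N_t = N_a = 19
L_s = d·(N_t+1) = 6.8 × 20 = 136 mm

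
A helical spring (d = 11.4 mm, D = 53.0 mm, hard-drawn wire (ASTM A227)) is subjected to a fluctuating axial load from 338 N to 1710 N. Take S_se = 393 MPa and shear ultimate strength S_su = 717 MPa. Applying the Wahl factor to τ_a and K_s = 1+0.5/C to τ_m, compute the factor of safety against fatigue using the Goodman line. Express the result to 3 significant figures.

2.80

C = D/d = 53.0/11.4 = 4.6491; K_W = (4C−1)/(4C−4)+0.615/C = 1.3378; K_s = 1+0.5/C = 1.1075
F_a = (F_max−F_min)/2 = 686 N; F_m = (F_max+F_min)/2 = 1024 N
τ_a = K_W·8F_aD/(πd³) = 1.3378 × 62.492 = 83.603 MPa
τ_m = K_s·8F_mD/(πd³) = 1.1075 × 93.283 = 103.32 MPa
Goodman: 1/n_f = τ_a/S_se + τ_m/S_su = 83.603/393 + 103.32/717 = 0.21273 + 0.14409 = 0.35682
n_f = 1/0.35682 = 2.803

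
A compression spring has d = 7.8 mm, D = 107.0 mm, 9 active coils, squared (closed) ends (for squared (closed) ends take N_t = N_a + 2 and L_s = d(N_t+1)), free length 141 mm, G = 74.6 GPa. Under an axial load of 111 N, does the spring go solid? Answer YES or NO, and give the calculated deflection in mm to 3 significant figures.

NO, δ = 35.5 mm

k = Gd⁴/(8D³N_a) = (74.6×10³)(7.8⁴)/(8·107.0³·9) = 3.1306 N/mm
N_t = 11; L_s = 7.8·12 = 93.6 mm; δ_solid = L₀ − L_s = 141 − 93.6 = 47.4 mm
δ = F/k = 111/3.1306 = 35.456 mm
δ < δ_solid → spring does not go solid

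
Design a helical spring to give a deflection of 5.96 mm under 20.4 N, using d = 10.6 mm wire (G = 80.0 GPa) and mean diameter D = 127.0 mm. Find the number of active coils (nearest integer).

Required rate k = F/δ = 20.4/5.96 = 3.4228 N/mm
N_a = Gd⁴/(8D³k) = (80.0×10³ × 10.6⁴)/(8 × 127.0³ × 3.4228)
    = 1.00998e+09 / 5.609e+07 = 18.01 → 18 coils

18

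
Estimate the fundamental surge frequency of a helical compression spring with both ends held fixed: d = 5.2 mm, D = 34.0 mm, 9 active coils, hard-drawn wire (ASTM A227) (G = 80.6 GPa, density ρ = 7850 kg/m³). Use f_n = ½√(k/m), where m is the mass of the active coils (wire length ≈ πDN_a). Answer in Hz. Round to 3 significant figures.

k = Gd⁴/(8D³N_a) = (80.6×10³)(5.2⁴)/(8·34.0³·9) = 20.825 N/mm = 20825 N/m
Wire length L = πDN_a = π·34.0·9 = 961.33 mm
m = ρ·(πd²/4)·L = 7850 × 21.237×10⁻⁶ m² × 0.96133 m = 0.16026 kg
f_n = ½√(k/m) = 0.5·√(20825/0.16026) = 0.5·√(1.2994e+05) = 180.24 Hz

180 Hz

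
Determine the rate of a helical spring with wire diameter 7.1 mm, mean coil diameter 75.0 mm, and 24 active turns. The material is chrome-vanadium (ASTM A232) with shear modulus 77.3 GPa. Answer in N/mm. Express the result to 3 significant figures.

2.43 N/mm

k = Gd⁴/(8D³N_a) = (77.3×10³ × 7.1⁴) / (8 × 75.0³ × 24)
  = 1.96432e+08 / 8.1e+07 = 2.4251 N/mm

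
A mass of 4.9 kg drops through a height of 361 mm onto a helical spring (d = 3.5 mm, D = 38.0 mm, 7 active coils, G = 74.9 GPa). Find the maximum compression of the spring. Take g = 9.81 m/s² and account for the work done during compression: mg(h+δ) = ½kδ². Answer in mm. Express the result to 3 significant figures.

111 mm

k = Gd⁴/(8D³N_a) = (74.9×10³)(3.5⁴)/(8·38.0³·7) = 3.6578 N/mm
W = mg = 4.9 × 9.81 = 48.069 N
½kδ² − Wδ − Wh = 0 → δ = (W + √(W² + 2kWh))/k
δ = (48.069 + √(2310.6 + 126946))/3.6578 = (48.069 + 359.52)/3.6578 = 111.43 mm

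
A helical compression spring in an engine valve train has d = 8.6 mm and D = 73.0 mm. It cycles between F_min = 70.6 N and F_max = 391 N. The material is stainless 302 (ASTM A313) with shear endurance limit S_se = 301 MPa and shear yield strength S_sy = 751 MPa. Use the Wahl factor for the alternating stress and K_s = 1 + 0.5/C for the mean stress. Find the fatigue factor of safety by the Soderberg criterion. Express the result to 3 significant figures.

C = D/d = 73.0/8.6 = 8.4884; K_W = (4C−1)/(4C−4)+0.615/C = 1.1726; K_s = 1+0.5/C = 1.0589
F_a = (F_max−F_min)/2 = 160.2 N; F_m = (F_max+F_min)/2 = 230.8 N
τ_a = K_W·8F_aD/(πd³) = 1.1726 × 46.82 = 54.901 MPa
τ_m = K_s·8F_mD/(πd³) = 1.0589 × 67.453 = 71.427 MPa
Soderberg: 1/n_f = τ_a/S_se + τ_m/S_sy = 54.901/301 + 71.427/751 = 0.18240 + 0.09511 = 0.27751
n_f = 1/0.27751 = 3.604

3.60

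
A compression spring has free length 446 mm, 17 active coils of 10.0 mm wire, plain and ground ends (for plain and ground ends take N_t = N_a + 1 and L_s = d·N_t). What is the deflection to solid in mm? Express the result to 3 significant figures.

266 mm

N_t = 18; L_s = 10.0·18 = 180 mm
δ_solid = L₀ − L_s = 446 − 180 = 266 mm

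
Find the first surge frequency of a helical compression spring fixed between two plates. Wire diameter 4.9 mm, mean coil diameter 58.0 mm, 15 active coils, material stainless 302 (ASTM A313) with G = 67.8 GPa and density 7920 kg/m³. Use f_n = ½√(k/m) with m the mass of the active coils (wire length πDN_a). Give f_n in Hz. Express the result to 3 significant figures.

32.0 Hz

k = Gd⁴/(8D³N_a) = (67.8×10³)(4.9⁴)/(8·58.0³·15) = 1.6694 N/mm = 1669.4 N/m
Wire length L = πDN_a = π·58.0·15 = 2733.2 mm
m = ρ·(πd²/4)·L = 7920 × 18.857×10⁻⁶ m² × 2.7332 m = 0.4082 kg
f_n = ½√(k/m) = 0.5·√(1669.4/0.4082) = 0.5·√(4089.5) = 31.975 Hz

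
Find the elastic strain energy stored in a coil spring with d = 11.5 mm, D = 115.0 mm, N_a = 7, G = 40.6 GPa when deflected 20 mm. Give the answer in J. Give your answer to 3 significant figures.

k = Gd⁴/(8D³N_a) = (40.6×10³)(11.5⁴)/(8·115.0³·7) = 8.3375 N/mm
U = ½kδ² = 0.5 × 8.3375 × 20² = 1667.5 N·mm = 1.6675 J

1.67 J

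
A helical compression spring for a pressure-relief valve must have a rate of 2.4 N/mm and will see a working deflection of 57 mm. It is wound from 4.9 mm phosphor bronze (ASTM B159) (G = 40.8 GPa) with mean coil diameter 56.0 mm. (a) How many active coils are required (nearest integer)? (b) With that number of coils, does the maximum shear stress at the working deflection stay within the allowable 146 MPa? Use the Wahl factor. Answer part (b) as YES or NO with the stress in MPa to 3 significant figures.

(a) 7 coils; (b) NO, τ_max = 186 MPa

N_a = Gd⁴/(8D³k) = (40.8×10³)(4.9⁴)/(8·56.0³·2.4) = 6.976 → N_a = 7
Actual rate k = Gd⁴/(8D³·7) = 2.3916 N/mm
Working load F = kδ = 2.3916·57 = 136.32 N
C = 56.0/4.9 = 11.4286; K_W = (4C−1)/(4C−4)+0.615/C = 1.1257
τ_max = K_W·8FD/(πd³) = 1.1257·165.24 = 186.01 MPa
τ_max > 146 MPa → exceeds allowable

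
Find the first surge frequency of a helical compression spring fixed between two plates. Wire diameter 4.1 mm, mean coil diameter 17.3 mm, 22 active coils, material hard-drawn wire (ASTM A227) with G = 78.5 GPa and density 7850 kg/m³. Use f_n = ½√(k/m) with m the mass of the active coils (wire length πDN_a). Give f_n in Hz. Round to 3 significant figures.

222 Hz

k = Gd⁴/(8D³N_a) = (78.5×10³)(4.1⁴)/(8·17.3³·22) = 24.342 N/mm = 24342 N/m
Wire length L = πDN_a = π·17.3·22 = 1195.7 mm
m = ρ·(πd²/4)·L = 7850 × 13.203×10⁻⁶ m² × 1.1957 m = 0.12392 kg
f_n = ½√(k/m) = 0.5·√(24342/0.12392) = 0.5·√(1.9643e+05) = 221.6 Hz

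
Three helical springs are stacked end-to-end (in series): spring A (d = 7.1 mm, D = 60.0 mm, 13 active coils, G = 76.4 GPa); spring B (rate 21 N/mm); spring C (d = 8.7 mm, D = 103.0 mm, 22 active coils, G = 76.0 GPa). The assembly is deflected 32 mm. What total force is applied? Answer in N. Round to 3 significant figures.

k_A = Gd⁴/(8D³N_a) = (76.4×10³)(7.1⁴)/(8·60.0³·13) = 8.6425 N/mm
k_C = Gd⁴/(8D³N_a) = (76.0×10³)(8.7⁴)/(8·103.0³·22) = 2.2639 N/mm
Series: 1/k_eq = 1/8.6425 + 1/21 + 1/2.2639 = 0.60503; k_eq = 1.6528 N/mm
F = k_eq·δ = 1.6528·32 = 52.89 N

52.9 N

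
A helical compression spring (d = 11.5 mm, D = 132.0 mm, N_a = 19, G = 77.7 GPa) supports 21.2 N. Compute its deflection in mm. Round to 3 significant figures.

5.45 mm

k = Gd⁴/(8D³N_a) = (77.7×10³)(11.5⁴)/(8·132.0³·19) = 3.8873 N/mm
δ = F/k = 21.2 / 3.8873 = 5.4537 mm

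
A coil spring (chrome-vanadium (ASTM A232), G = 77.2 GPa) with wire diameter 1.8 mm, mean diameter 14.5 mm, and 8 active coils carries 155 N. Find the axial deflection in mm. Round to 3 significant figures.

37.3 mm

k = Gd⁴/(8D³N_a) = (77.2×10³)(1.8⁴)/(8·14.5³·8) = 4.1536 N/mm
δ = F/k = 155 / 4.1536 = 37.317 mm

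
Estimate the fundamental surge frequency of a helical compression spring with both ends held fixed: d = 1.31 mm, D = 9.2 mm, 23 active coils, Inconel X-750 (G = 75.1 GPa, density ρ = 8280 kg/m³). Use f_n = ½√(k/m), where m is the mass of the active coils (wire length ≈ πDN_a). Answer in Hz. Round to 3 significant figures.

228 Hz

k = Gd⁴/(8D³N_a) = (75.1×10³)(1.31⁴)/(8·9.2³·23) = 1.5436 N/mm = 1543.6 N/m
Wire length L = πDN_a = π·9.2·23 = 664.76 mm
m = ρ·(πd²/4)·L = 8280 × 1.3478×10⁻⁶ m² × 0.66476 m = 0.0074187 kg
f_n = ½√(k/m) = 0.5·√(1543.6/0.0074187) = 0.5·√(2.0807e+05) = 228.08 Hz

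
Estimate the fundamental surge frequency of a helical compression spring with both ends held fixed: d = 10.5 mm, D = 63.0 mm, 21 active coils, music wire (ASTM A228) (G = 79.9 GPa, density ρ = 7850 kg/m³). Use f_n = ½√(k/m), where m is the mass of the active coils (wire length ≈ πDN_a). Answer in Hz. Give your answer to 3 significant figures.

k = Gd⁴/(8D³N_a) = (79.9×10³)(10.5⁴)/(8·63.0³·21) = 23.119 N/mm = 23119 N/m
Wire length L = πDN_a = π·63.0·21 = 4156.3 mm
m = ρ·(πd²/4)·L = 7850 × 86.59×10⁻⁶ m² × 4.1563 m = 2.8252 kg
f_n = ½√(k/m) = 0.5·√(23119/2.8252) = 0.5·√(8183.2) = 45.231 Hz

45.2 Hz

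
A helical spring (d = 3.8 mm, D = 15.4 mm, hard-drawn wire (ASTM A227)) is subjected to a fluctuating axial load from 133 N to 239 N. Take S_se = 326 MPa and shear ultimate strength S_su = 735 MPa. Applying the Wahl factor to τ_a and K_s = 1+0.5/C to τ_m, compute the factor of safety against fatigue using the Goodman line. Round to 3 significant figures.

C = D/d = 15.4/3.8 = 4.0526; K_W = (4C−1)/(4C−4)+0.615/C = 1.3974; K_s = 1+0.5/C = 1.1234
F_a = (F_max−F_min)/2 = 53 N; F_m = (F_max+F_min)/2 = 186 N
τ_a = K_W·8F_aD/(πd³) = 1.3974 × 37.878 = 52.932 MPa
τ_m = K_s·8F_mD/(πd³) = 1.1234 × 132.93 = 149.33 MPa
Goodman: 1/n_f = τ_a/S_se + τ_m/S_su = 52.932/326 + 149.33/735 = 0.16237 + 0.20317 = 0.36554
n_f = 1/0.36554 = 2.736

2.74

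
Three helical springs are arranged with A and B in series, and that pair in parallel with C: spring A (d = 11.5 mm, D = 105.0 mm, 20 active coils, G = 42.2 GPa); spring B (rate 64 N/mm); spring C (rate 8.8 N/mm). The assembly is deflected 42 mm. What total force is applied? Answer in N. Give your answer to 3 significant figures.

527 N

k_A = Gd⁴/(8D³N_a) = (42.2×10³)(11.5⁴)/(8·105.0³·20) = 3.9849 N/mm
Springs A,B series: k_AB = 1/(1/3.9849+1/64) = 3.7513 N/mm; parallel with C: k_eq = 3.7513+8.8 = 12.551 N/mm
F = k_eq·δ = 12.551·42 = 527.16 N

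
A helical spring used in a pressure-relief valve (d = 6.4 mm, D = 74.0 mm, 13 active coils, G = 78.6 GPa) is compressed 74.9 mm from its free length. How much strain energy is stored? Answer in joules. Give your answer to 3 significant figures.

k = Gd⁴/(8D³N_a) = (78.6×10³)(6.4⁴)/(8·74.0³·13) = 3.1291 N/mm
U = ½kδ² = 0.5 × 3.1291 × 74.9² = 8777 N·mm = 8.777 J

8.78 J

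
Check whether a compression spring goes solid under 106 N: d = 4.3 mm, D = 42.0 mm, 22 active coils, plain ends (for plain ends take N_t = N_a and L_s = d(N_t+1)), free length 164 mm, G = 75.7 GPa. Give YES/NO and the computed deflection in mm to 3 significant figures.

k = Gd⁴/(8D³N_a) = (75.7×10³)(4.3⁴)/(8·42.0³·22) = 1.9848 N/mm
N_t = 22; L_s = 4.3·23 = 98.9 mm; δ_solid = L₀ − L_s = 164 − 98.9 = 65.1 mm
δ = F/k = 106/1.9848 = 53.407 mm
δ < δ_solid → spring does not go solid

NO, δ = 53.4 mm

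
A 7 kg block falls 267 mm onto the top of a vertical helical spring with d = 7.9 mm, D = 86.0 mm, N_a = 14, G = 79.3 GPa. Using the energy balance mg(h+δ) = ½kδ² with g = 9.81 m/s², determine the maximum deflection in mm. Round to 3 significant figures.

k = Gd⁴/(8D³N_a) = (79.3×10³)(7.9⁴)/(8·86.0³·14) = 4.3358 N/mm
W = mg = 7 × 9.81 = 68.67 N
½kδ² − Wδ − Wh = 0 → δ = (W + √(W² + 2kWh))/k
δ = (68.67 + √(4715.6 + 158992))/4.3358 = (68.67 + 404.61)/4.3358 = 109.16 mm

109 mm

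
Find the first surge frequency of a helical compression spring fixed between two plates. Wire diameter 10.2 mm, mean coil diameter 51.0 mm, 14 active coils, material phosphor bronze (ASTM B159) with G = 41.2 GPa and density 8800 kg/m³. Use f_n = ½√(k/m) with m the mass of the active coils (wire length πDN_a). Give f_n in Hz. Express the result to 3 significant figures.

68.2 Hz

k = Gd⁴/(8D³N_a) = (41.2×10³)(10.2⁴)/(8·51.0³·14) = 30.017 N/mm = 30017 N/m
Wire length L = πDN_a = π·51.0·14 = 2243.1 mm
m = ρ·(πd²/4)·L = 8800 × 81.713×10⁻⁶ m² × 2.2431 m = 1.613 kg
f_n = ½√(k/m) = 0.5·√(30017/1.613) = 0.5·√(18610) = 68.209 Hz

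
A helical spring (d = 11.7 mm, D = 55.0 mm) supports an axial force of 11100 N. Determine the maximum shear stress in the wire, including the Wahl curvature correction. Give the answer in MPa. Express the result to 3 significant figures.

Spring index C = D/d = 55.0/11.7 = 4.7009
K_W = (4C−1)/(4C−4) + 0.615/C = 17.803/14.803 + 0.1308 = 1.3335
τ₀ = 8FD/(πd³) = 8·11100·55.0/(π·11.7³) = 4.884e+06/5031.6 = 970.66 MPa
τ_max = K·τ₀ = 1.3335 × 970.66 = 1294.4 MPa

1290 MPa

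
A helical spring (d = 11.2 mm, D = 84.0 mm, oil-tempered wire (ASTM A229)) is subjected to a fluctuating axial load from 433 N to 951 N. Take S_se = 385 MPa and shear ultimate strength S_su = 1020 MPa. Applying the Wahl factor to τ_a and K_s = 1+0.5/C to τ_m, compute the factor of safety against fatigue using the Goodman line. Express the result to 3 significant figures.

4.30

C = D/d = 84.0/11.2 = 7.5000; K_W = (4C−1)/(4C−4)+0.615/C = 1.1974; K_s = 1+0.5/C = 1.0667
F_a = (F_max−F_min)/2 = 259 N; F_m = (F_max+F_min)/2 = 692 N
τ_a = K_W·8F_aD/(πd³) = 1.1974 × 39.433 = 47.217 MPa
τ_m = K_s·8F_mD/(πd³) = 1.0667 × 105.36 = 112.38 MPa
Goodman: 1/n_f = τ_a/S_se + τ_m/S_su = 47.217/385 + 112.38/1020 = 0.12264 + 0.11018 = 0.23282
n_f = 1/0.23282 = 4.295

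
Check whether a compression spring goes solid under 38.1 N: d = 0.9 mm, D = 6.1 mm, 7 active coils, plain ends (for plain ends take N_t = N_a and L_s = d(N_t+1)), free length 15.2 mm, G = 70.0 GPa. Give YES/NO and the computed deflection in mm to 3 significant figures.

k = Gd⁴/(8D³N_a) = (70.0×10³)(0.9⁴)/(8·6.1³·7) = 3.6132 N/mm
N_t = 7; L_s = 0.9·8 = 7.2 mm; δ_solid = L₀ − L_s = 15.2 − 7.2 = 8 mm
δ = F/k = 38.1/3.6132 = 10.545 mm
δ ≥ δ_solid → spring goes solid

YES, δ = 10.5 mm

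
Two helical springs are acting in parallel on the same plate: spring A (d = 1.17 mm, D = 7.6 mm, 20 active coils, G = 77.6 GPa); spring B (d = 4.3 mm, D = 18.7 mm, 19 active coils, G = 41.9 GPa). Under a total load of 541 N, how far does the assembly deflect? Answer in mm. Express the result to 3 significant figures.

k_A = Gd⁴/(8D³N_a) = (77.6×10³)(1.17⁴)/(8·7.6³·20) = 2.0704 N/mm
k_B = Gd⁴/(8D³N_a) = (41.9×10³)(4.3⁴)/(8·18.7³·19) = 14.412 N/mm
Parallel: k_eq = 2.0704 + 14.412 = 16.482 N/mm
δ = F/k_eq = 541/16.482 = 32.823 mm

32.8 mm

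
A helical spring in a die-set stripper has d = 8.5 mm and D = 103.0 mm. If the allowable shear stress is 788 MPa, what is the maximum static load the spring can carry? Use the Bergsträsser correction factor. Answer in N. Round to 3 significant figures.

C = D/d = 103.0/8.5 = 12.1176
K_B = (4C+2)/(4C−3) = 50.471/45.471 = 1.1100
τ_max = K·8FD/(πd³) → F_max = τ_allow·πd³/(8DK)
F_max = 788·π·8.5³/(8·103.0·1.1100) = 1.5203e+06/914.61 = 1662.3 N

1660 N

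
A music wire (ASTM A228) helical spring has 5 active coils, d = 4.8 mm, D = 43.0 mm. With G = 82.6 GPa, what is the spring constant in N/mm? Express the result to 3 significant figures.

k = Gd⁴/(8D³N_a) = (82.6×10³ × 4.8⁴) / (8 × 43.0³ × 5)
  = 4.38475e+07 / 3.18028e+06 = 13.787 N/mm

13.8 N/mm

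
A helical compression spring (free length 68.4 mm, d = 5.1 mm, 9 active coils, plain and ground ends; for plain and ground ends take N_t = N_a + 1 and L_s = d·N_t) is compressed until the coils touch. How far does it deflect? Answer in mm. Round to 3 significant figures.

N_t = 10; L_s = 5.1·10 = 51 mm
δ_solid = L₀ − L_s = 68.4 − 51 = 17.4 mm

17.4 mm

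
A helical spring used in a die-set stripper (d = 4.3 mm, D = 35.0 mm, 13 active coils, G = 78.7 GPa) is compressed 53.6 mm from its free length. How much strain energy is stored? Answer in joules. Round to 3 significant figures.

8.67 J

k = Gd⁴/(8D³N_a) = (78.7×10³)(4.3⁴)/(8·35.0³·13) = 6.0341 N/mm
U = ½kδ² = 0.5 × 6.0341 × 53.6² = 8667.8 N·mm = 8.6678 J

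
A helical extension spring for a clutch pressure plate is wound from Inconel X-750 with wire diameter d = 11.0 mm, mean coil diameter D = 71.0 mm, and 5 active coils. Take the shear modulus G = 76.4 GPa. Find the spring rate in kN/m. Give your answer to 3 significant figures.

k = Gd⁴/(8D³N_a) = (76.4×10³ × 11.0⁴) / (8 × 71.0³ × 5)
  = 1.11857e+09 / 1.43164e+07 = 78.132 N/mm

78.1 kN/m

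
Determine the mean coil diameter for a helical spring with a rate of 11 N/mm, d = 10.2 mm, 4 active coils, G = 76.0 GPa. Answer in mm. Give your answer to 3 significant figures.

D = (Gd⁴/(8N_a·k))^(1/3) = (76.0×10³·10.2⁴/(8·4·11))^(1/3)
  = (2.33707e+06)^(1/3) = 132.7060 mm

133 mm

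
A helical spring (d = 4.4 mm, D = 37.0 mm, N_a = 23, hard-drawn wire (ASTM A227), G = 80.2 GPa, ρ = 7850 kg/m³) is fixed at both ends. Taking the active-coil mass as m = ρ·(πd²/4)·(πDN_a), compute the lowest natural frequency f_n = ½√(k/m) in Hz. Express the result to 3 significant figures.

k = Gd⁴/(8D³N_a) = (80.2×10³)(4.4⁴)/(8·37.0³·23) = 3.2252 N/mm = 3225.2 N/m
Wire length L = πDN_a = π·37.0·23 = 2673.5 mm
m = ρ·(πd²/4)·L = 7850 × 15.205×10⁻⁶ m² × 2.6735 m = 0.31911 kg
f_n = ½√(k/m) = 0.5·√(3225.2/0.31911) = 0.5·√(10107) = 50.267 Hz

50.3 Hz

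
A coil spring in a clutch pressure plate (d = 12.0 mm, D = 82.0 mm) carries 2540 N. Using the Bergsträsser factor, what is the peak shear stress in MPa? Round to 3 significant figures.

370 MPa

Spring index C = D/d = 82.0/12.0 = 6.8333
K_B = (4C+2)/(4C−3) = 29.333/24.333 = 1.2055
τ₀ = 8FD/(πd³) = 8·2540·82.0/(π·12.0³) = 1.66624e+06/5428.7 = 306.93 MPa
τ_max = K·τ₀ = 1.2055 × 306.93 = 370 MPa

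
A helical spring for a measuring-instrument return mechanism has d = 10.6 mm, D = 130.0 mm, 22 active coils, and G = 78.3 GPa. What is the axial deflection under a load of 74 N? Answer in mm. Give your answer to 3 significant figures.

28.9 mm

k = Gd⁴/(8D³N_a) = (78.3×10³)(10.6⁴)/(8·130.0³·22) = 2.5565 N/mm
δ = F/k = 74 / 2.5565 = 28.946 mm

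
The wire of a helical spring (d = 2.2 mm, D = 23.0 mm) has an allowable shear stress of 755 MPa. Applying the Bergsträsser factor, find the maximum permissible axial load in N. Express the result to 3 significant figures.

C = D/d = 23.0/2.2 = 10.4545
K_B = (4C+2)/(4C−3) = 43.818/38.818 = 1.1288
τ_max = K·8FD/(πd³) → F_max = τ_allow·πd³/(8DK)
F_max = 755·π·2.2³/(8·23.0·1.1288) = 25256/207.7 = 121.6 N

122 N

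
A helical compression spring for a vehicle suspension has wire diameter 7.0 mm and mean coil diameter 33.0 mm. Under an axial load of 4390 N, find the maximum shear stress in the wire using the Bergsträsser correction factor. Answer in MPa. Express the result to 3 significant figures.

Spring index C = D/d = 33.0/7.0 = 4.7143
K_B = (4C+2)/(4C−3) = 20.857/15.857 = 1.3153
τ₀ = 8FD/(πd³) = 8·4390·33.0/(π·7.0³) = 1.15896e+06/1077.6 = 1075.5 MPa
τ_max = K·τ₀ = 1.3153 × 1075.5 = 1414.7 MPa

1410 MPa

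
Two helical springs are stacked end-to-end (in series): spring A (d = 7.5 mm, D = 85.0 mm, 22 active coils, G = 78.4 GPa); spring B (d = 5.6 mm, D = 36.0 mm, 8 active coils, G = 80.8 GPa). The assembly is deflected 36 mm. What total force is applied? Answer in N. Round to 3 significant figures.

76.1 N

k_A = Gd⁴/(8D³N_a) = (78.4×10³)(7.5⁴)/(8·85.0³·22) = 2.295 N/mm
k_B = Gd⁴/(8D³N_a) = (80.8×10³)(5.6⁴)/(8·36.0³·8) = 26.612 N/mm
Series: 1/k_eq = 1/2.295 + 1/26.612 = 0.4733; k_eq = 2.1128 N/mm
F = k_eq·δ = 2.1128·36 = 76.062 N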